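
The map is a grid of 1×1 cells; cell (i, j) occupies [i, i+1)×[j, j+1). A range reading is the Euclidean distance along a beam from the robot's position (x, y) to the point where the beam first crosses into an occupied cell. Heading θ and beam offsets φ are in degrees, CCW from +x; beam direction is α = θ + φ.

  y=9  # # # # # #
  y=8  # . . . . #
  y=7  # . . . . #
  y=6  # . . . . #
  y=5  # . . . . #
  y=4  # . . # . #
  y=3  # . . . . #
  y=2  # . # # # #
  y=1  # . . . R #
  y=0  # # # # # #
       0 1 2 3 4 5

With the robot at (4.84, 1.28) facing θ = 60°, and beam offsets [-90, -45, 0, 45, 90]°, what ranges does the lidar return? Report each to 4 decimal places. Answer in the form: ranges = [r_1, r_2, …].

ranges = [0.1848, 0.1656, 0.3200, 0.7454, 1.4400]

beam 1: φ=-90°, α=330°
  dir = (cos 330°, sin 330°) = (0.8660, -0.5000); from cell (4,1)
  next x-line at t=0.1848, next y-line at t=0.5600; Δt_x=1.1547, Δt_y=2.0000
    x: enter (5,1) at t=0.1848 ← occupied
  → r_1 = 0.1848
beam 2: φ=-45°, α=15°
  dir = (cos 15°, sin 15°) = (0.9659, 0.2588); from cell (4,1)
  next x-line at t=0.1656, next y-line at t=2.7819; Δt_x=1.0353, Δt_y=3.8637
    x: enter (5,1) at t=0.1656 ← occupied
  → r_2 = 0.1656
beam 3: φ=0°, α=60°
  dir = (cos 60°, sin 60°) = (0.5000, 0.8660); from cell (4,1)
  next x-line at t=0.3200, next y-line at t=0.8314; Δt_x=2.0000, Δt_y=1.1547
    x: enter (5,1) at t=0.3200 ← occupied
  → r_3 = 0.3200
beam 4: φ=45°, α=105°
  dir = (cos 105°, sin 105°) = (-0.2588, 0.9659); from cell (4,1)
  next x-line at t=3.2455, next y-line at t=0.7454; Δt_x=3.8637, Δt_y=1.0353
    y: enter (4,2) at t=0.7454 ← occupied
  → r_4 = 0.7454
beam 5: φ=90°, α=150°
  dir = (cos 150°, sin 150°) = (-0.8660, 0.5000); from cell (4,1)
  next x-line at t=0.9699, next y-line at t=1.4400; Δt_x=1.1547, Δt_y=2.0000
    x: enter (3,1) at t=0.9699
    y: enter (3,2) at t=1.4400 ← occupied
  → r_5 = 1.4400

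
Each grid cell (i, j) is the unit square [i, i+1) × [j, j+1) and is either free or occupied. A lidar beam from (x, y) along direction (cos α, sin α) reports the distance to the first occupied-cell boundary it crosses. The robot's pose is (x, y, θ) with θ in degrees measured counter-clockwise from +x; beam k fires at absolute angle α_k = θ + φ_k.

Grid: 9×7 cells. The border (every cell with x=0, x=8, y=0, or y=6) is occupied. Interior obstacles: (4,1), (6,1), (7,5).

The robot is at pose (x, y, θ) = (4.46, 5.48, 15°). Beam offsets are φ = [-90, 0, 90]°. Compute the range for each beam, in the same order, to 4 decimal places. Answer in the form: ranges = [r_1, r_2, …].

beam 1: φ=-90°, α=285°
  cosα=0.2588 sinα=-0.9659 | (4,5) | tMaxX 2.0864 tMaxY 0.4969 | tΔX 3.8637 tΔY 1.0353
    t=0.4969 [y] (4,4)
    t=1.5322 [y] (4,3)
    t=2.0864 [x] (5,3)
    t=2.5675 [y] (5,2)
    t=3.6028 [y] (5,1)
    t=4.6380 [y] (5,0) — stop
  → r_1 = 4.6380
beam 2: φ=0°, α=15°
  cosα=0.9659 sinα=0.2588 | (4,5) | tMaxX 0.5590 tMaxY 2.0091 | tΔX 1.0353 tΔY 3.8637
    t=0.5590 [x] (5,5)
    t=1.5943 [x] (6,5)
    t=2.0091 [y] (6,6) — stop
  → r_2 = 2.0091
beam 3: φ=90°, α=105°
  cosα=-0.2588 sinα=0.9659 | (4,5) | tMaxX 1.7773 tMaxY 0.5383 | tΔX 3.8637 tΔY 1.0353
    t=0.5383 [y] (4,6) — stop
  → r_3 = 0.5383

ranges = [4.6380, 2.0091, 0.5383]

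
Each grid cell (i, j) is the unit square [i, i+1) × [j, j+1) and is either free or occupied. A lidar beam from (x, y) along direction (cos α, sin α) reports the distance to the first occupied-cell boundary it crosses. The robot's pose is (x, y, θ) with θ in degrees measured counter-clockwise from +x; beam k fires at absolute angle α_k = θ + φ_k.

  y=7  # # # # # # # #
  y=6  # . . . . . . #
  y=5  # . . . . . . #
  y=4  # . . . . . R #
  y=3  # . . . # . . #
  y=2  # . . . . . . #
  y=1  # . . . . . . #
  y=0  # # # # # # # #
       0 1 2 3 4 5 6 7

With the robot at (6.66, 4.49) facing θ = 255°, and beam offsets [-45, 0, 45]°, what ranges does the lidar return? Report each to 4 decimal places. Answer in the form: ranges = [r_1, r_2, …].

beam 1: φ=-45°, α=210°
  d=(-0.8660,-0.5000)  start (6,4)  tX=0.7621 tY=0.9800  stride 1/|dx|=1.1547 1/|dy|=2.0000
    cross x-line → (5,4), t=0.7621
    cross y-line → (5,3), t=0.9800
    cross x-line → (4,3), t=1.9168 (wall)
  → r_1 = 1.9168
beam 2: φ=0°, α=255°
  d=(-0.2588,-0.9659)  start (6,4)  tX=2.5500 tY=0.5073  stride 1/|dx|=3.8637 1/|dy|=1.0353
    cross y-line → (6,3), t=0.5073
    cross y-line → (6,2), t=1.5426
    cross x-line → (5,2), t=2.5500
    cross y-line → (5,1), t=2.5778
    cross y-line → (5,0), t=3.6131 (wall)
  → r_2 = 3.6131
beam 3: φ=45°, α=300°
  d=(0.5000,-0.8660)  start (6,4)  tX=0.6800 tY=0.5658  stride 1/|dx|=2.0000 1/|dy|=1.1547
    cross y-line → (6,3), t=0.5658
    cross x-line → (7,3), t=0.6800 (wall)
  → r_3 = 0.6800

ranges = [1.9168, 3.6131, 0.6800]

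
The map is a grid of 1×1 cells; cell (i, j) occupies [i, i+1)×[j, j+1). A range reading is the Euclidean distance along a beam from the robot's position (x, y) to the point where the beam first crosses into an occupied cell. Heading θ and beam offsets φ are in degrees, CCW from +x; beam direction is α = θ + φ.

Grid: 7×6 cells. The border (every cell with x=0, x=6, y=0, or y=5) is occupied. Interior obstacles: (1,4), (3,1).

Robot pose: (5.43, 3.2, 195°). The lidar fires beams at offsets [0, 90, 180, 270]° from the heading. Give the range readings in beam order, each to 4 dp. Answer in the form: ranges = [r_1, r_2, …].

beam 1: φ=0°, α=195°
  direction (-0.9659, -0.2588); cell (5,3); t to first gridline: x 0.4452, y 0.7727 (then +1.0353 / +3.8637)
    (4,3) via x @ 0.4452
    (4,2) via y @ 0.7727
    (3,2) via x @ 1.4804
    (2,2) via x @ 2.5157
    (1,2) via x @ 3.5510
    (0,2) via x @ 4.5863  # hit
  → r_1 = 4.5863
beam 2: φ=90°, α=285°
  direction (0.2588, -0.9659); cell (5,3); t to first gridline: x 2.2023, y 0.2071 (then +3.8637 / +1.0353)
    (5,2) via y @ 0.2071
    (5,1) via y @ 1.2423
    (6,1) via x @ 2.2023  # hit
  → r_2 = 2.2023
beam 3: φ=180°, α=15°
  direction (0.9659, 0.2588); cell (5,3); t to first gridline: x 0.5901, y 3.0910 (then +1.0353 / +3.8637)
    (6,3) via x @ 0.5901  # hit
  → r_3 = 0.5901
beam 4: φ=270°, α=105°
  direction (-0.2588, 0.9659); cell (5,3); t to first gridline: x 1.6614, y 0.8282 (then +3.8637 / +1.0353)
    (5,4) via y @ 0.8282
    (4,4) via x @ 1.6614
    (4,5) via y @ 1.8635  # hit
  → r_4 = 1.8635

ranges = [4.5863, 2.2023, 0.5901, 1.8635]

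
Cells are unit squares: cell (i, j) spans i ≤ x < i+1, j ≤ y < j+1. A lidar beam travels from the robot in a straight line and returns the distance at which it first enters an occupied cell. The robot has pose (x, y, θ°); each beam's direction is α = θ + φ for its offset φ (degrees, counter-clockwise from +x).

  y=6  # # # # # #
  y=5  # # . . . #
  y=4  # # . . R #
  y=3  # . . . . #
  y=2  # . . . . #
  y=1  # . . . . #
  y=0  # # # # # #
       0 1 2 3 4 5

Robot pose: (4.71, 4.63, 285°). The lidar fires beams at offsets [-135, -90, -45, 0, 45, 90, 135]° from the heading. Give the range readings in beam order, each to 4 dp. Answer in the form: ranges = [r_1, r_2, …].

beam 1: φ=-135°, α=150°
  cosα=-0.8660 sinα=0.5000 | (4,4) | tMaxX 0.8198 tMaxY 0.7400 | tΔX 1.1547 tΔY 2.0000
    t=0.7400 [y] (4,5)
    t=0.8198 [x] (3,5)
    t=1.9745 [x] (2,5)
    t=2.7400 [y] (2,6) — stop
  → r_1 = 2.7400
beam 2: φ=-90°, α=195°
  cosα=-0.9659 sinα=-0.2588 | (4,4) | tMaxX 0.7350 tMaxY 2.4341 | tΔX 1.0353 tΔY 3.8637
    t=0.7350 [x] (3,4)
    t=1.7703 [x] (2,4)
    t=2.4341 [y] (2,3)
    t=2.8056 [x] (1,3)
    t=3.8409 [x] (0,3) — stop
  → r_2 = 3.8409
beam 3: φ=-45°, α=240°
  cosα=-0.5000 sinα=-0.8660 | (4,4) | tMaxX 1.4200 tMaxY 0.7275 | tΔX 2.0000 tΔY 1.1547
    t=0.7275 [y] (4,3)
    t=1.4200 [x] (3,3)
    t=1.8822 [y] (3,2)
    t=3.0369 [y] (3,1)
    t=3.4200 [x] (2,1)
    t=4.1916 [y] (2,0) — stop
  → r_3 = 4.1916
beam 4: φ=0°, α=285°
  cosα=0.2588 sinα=-0.9659 | (4,4) | tMaxX 1.1205 tMaxY 0.6522 | tΔX 3.8637 tΔY 1.0353
    t=0.6522 [y] (4,3)
    t=1.1205 [x] (5,3) — stop
  → r_4 = 1.1205
beam 5: φ=45°, α=330°
  cosα=0.8660 sinα=-0.5000 | (4,4) | tMaxX 0.3349 tMaxY 1.2600 | tΔX 1.1547 tΔY 2.0000
    t=0.3349 [x] (5,4) — stop
  → r_5 = 0.3349
beam 6: φ=90°, α=15°
  cosα=0.9659 sinα=0.2588 | (4,4) | tMaxX 0.3002 tMaxY 1.4296 | tΔX 1.0353 tΔY 3.8637
    t=0.3002 [x] (5,4) — stop
  → r_6 = 0.3002
beam 7: φ=135°, α=60°
  cosα=0.5000 sinα=0.8660 | (4,4) | tMaxX 0.5800 tMaxY 0.4272 | tΔX 2.0000 tΔY 1.1547
    t=0.4272 [y] (4,5)
    t=0.5800 [x] (5,5) — stop
  → r_7 = 0.5800

ranges = [2.7400, 3.8409, 4.1916, 1.1205, 0.3349, 0.3002, 0.5800]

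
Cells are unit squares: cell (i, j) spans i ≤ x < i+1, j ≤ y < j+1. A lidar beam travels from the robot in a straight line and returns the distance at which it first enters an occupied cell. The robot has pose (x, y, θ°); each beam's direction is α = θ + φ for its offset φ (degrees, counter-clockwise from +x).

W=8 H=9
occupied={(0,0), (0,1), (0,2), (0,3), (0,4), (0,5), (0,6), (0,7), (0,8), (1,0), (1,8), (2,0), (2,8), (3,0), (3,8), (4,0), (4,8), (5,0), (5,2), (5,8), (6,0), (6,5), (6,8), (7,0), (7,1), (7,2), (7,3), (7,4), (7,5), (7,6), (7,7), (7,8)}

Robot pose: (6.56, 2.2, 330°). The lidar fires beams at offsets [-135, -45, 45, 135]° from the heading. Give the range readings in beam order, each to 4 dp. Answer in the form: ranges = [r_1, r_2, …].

ranges = [0.5798, 1.2423, 0.4555, 6.0046]

beam 1: φ=-135°, α=195°
  d=(-0.9659,-0.2588)  start (6,2)  tX=0.5798 tY=0.7727  stride 1/|dx|=1.0353 1/|dy|=3.8637
    cross x-line → (5,2), t=0.5798 (wall)
  → r_1 = 0.5798
beam 2: φ=-45°, α=285°
  d=(0.2588,-0.9659)  start (6,2)  tX=1.7000 tY=0.2071  stride 1/|dx|=3.8637 1/|dy|=1.0353
    cross y-line → (6,1), t=0.2071
    cross y-line → (6,0), t=1.2423 (wall)
  → r_2 = 1.2423
beam 3: φ=45°, α=15°
  d=(0.9659,0.2588)  start (6,2)  tX=0.4555 tY=3.0910  stride 1/|dx|=1.0353 1/|dy|=3.8637
    cross x-line → (7,2), t=0.4555 (wall)
  → r_3 = 0.4555
beam 4: φ=135°, α=105°
  d=(-0.2588,0.9659)  start (6,2)  tX=2.1637 tY=0.8282  stride 1/|dx|=3.8637 1/|dy|=1.0353
    cross y-line → (6,3), t=0.8282
    cross y-line → (6,4), t=1.8635
    cross x-line → (5,4), t=2.1637
    cross y-line → (5,5), t=2.8988
    cross y-line → (5,6), t=3.9340
    cross y-line → (5,7), t=4.9693
    cross y-line → (5,8), t=6.0046 (wall)
  → r_4 = 6.0046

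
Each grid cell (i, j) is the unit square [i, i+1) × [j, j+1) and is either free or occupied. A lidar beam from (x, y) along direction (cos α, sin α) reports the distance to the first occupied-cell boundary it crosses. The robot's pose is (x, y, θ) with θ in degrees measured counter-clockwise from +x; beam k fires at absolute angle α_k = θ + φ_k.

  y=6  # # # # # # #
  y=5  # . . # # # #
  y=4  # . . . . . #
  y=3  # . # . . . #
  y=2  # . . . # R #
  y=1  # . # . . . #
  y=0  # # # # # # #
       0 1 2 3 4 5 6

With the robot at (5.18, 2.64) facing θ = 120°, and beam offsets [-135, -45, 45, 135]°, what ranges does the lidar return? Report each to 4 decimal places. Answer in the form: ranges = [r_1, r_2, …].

beam 1: φ=-135°, α=345°
  cosα=0.9659 sinα=-0.2588 | (5,2) | tMaxX 0.8489 tMaxY 2.4728 | tΔX 1.0353 tΔY 3.8637
    t=0.8489 [x] (6,2) — stop
  → r_1 = 0.8489
beam 2: φ=-45°, α=75°
  cosα=0.2588 sinα=0.9659 | (5,2) | tMaxX 3.1682 tMaxY 0.3727 | tΔX 3.8637 tΔY 1.0353
    t=0.3727 [y] (5,3)
    t=1.4080 [y] (5,4)
    t=2.4433 [y] (5,5) — stop
  → r_2 = 2.4433
beam 3: φ=45°, α=165°
  cosα=-0.9659 sinα=0.2588 | (5,2) | tMaxX 0.1863 tMaxY 1.3909 | tΔX 1.0353 tΔY 3.8637
    t=0.1863 [x] (4,2) — stop
  → r_3 = 0.1863
beam 4: φ=135°, α=255°
  cosα=-0.2588 sinα=-0.9659 | (5,2) | tMaxX 0.6955 tMaxY 0.6626 | tΔX 3.8637 tΔY 1.0353
    t=0.6626 [y] (5,1)
    t=0.6955 [x] (4,1)
    t=1.6979 [y] (4,0) — stop
  → r_4 = 1.6979

ranges = [0.8489, 2.4433, 0.1863, 1.6979]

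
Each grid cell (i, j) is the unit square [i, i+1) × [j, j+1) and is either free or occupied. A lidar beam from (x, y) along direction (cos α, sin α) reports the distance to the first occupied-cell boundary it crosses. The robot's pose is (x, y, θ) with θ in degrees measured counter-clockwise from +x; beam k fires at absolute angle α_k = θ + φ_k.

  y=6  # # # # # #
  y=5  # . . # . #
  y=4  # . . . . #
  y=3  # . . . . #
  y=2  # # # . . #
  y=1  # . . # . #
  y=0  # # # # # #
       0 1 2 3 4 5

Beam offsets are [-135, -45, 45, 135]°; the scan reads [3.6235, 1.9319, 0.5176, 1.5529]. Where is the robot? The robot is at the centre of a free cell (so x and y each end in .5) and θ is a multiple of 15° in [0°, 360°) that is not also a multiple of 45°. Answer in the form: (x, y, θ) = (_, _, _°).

The pose lattice has 16·16 = 256 candidates. Test each by forward raycasting.
  (2.5, 5.5, 195°): beam 1 = 0.5774 ≠ 3.6235 ✗
  (4.5, 4.5, 75°): beam 1 = 1.0000 ≠ 3.6235 ✗
  (4.5, 3.5, 240°): beam 1 = 1.9319 ≠ 3.6235 ✗
  (4.5, 1.5, 30°): beam 1 = 0.5176 ≠ 3.6235 ✗
  …
  (4.5, 4.5, 330°): r_1=3.6235, r_2=1.9319, r_3=0.5176, r_4=1.5529 — all match ✓
No second candidate reproduces the full scan.

(x, y, θ) = (4.5, 4.5, 330°)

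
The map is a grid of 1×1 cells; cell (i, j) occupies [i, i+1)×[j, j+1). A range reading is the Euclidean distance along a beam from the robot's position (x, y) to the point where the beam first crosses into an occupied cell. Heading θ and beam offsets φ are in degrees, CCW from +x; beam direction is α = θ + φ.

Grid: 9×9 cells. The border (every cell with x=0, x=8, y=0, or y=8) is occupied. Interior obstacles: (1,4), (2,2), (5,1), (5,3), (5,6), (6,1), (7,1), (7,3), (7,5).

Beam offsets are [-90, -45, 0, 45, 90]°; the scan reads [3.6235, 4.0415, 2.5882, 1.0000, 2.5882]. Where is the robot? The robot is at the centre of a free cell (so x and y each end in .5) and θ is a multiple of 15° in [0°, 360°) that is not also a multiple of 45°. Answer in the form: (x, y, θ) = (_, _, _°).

(x, y, θ) = (4.5, 4.5, 285°)

Enumerate (i+0.5, j+0.5, θ) over the 40 free cells and 16 admissible headings. For each, cast all 5 beams and compare to the given ranges.
  (4.5, 4.5, 300°): beam 1 = 4.0415 ≠ 3.6235 ✗
  (5.5, 4.5, 75°): beam 1 = 1.9319 ≠ 3.6235 ✗
  (5.5, 4.5, 285°): beam 1 = 4.6587 ≠ 3.6235 ✗
  (1.5, 6.5, 300°): beam 1 = 0.5774 ≠ 3.6235 ✗
  …
  (4.5, 4.5, 285°): r_1=3.6235, r_2=4.0415, r_3=2.5882, r_4=1.0000, r_5=2.5882 — all match ✓
Unique over the lattice → pose = (4.5, 4.5, 285°).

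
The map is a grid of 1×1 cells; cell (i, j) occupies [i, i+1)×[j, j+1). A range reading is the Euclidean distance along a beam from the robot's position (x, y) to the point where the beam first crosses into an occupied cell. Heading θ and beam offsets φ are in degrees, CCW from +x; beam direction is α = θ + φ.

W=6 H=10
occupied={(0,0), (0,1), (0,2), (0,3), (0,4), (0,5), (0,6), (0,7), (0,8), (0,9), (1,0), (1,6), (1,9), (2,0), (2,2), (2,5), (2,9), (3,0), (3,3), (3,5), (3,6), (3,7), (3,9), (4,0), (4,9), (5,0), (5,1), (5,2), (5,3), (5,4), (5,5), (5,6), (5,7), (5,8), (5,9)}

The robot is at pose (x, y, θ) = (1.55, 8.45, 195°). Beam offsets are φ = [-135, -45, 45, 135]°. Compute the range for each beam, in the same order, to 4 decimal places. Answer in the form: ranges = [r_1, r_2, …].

beam 1: φ=-135°, α=60°
  direction (0.5000, 0.8660); cell (1,8); t to first gridline: x 0.9000, y 0.6351 (then +2.0000 / +1.1547)
    (1,9) via y @ 0.6351  # hit
  → r_1 = 0.6351
beam 2: φ=-45°, α=150°
  direction (-0.8660, 0.5000); cell (1,8); t to first gridline: x 0.6351, y 1.1000 (then +1.1547 / +2.0000)
    (0,8) via x @ 0.6351  # hit
  → r_2 = 0.6351
beam 3: φ=45°, α=240°
  direction (-0.5000, -0.8660); cell (1,8); t to first gridline: x 1.1000, y 0.5196 (then +2.0000 / +1.1547)
    (1,7) via y @ 0.5196
    (0,7) via x @ 1.1000  # hit
  → r_3 = 1.1000
beam 4: φ=135°, α=330°
  direction (0.8660, -0.5000); cell (1,8); t to first gridline: x 0.5196, y 0.9000 (then +1.1547 / +2.0000)
    (2,8) via x @ 0.5196
    (2,7) via y @ 0.9000
    (3,7) via x @ 1.6743  # hit
  → r_4 = 1.6743

ranges = [0.6351, 0.6351, 1.1000, 1.6743]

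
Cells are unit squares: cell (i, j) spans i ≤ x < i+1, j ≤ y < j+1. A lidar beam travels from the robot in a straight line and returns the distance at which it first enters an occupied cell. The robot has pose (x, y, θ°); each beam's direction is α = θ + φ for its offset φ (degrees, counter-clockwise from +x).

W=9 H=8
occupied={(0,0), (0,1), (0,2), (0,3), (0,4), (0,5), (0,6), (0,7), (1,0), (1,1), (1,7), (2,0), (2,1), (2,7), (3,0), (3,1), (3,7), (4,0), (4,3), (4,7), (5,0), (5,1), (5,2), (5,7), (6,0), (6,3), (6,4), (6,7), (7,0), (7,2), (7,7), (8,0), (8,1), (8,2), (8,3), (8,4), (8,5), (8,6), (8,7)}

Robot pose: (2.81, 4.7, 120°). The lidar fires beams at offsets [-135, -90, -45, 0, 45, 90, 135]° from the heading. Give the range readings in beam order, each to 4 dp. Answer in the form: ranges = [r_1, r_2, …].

beam 1: φ=-135°, α=345°
  direction (0.9659, -0.2588); cell (2,4); t to first gridline: x 0.1967, y 2.7046 (then +1.0353 / +3.8637)
    (3,4) via x @ 0.1967
    (4,4) via x @ 1.2320
    (5,4) via x @ 2.2673
    (5,3) via y @ 2.7046
    (6,3) via x @ 3.3025  # hit
  → r_1 = 3.3025
beam 2: φ=-90°, α=30°
  direction (0.8660, 0.5000); cell (2,4); t to first gridline: x 0.2194, y 0.6000 (then +1.1547 / +2.0000)
    (3,4) via x @ 0.2194
    (3,5) via y @ 0.6000
    (4,5) via x @ 1.3741
    (5,5) via x @ 2.5288
    (5,6) via y @ 2.6000
    (6,6) via x @ 3.6835
    (6,7) via y @ 4.6000  # hit
  → r_2 = 4.6000
beam 3: φ=-45°, α=75°
  direction (0.2588, 0.9659); cell (2,4); t to first gridline: x 0.7341, y 0.3106 (then +3.8637 / +1.0353)
    (2,5) via y @ 0.3106
    (3,5) via x @ 0.7341
    (3,6) via y @ 1.3459
    (3,7) via y @ 2.3811  # hit
  → r_3 = 2.3811
beam 4: φ=0°, α=120°
  direction (-0.5000, 0.8660); cell (2,4); t to first gridline: x 1.6200, y 0.3464 (then +2.0000 / +1.1547)
    (2,5) via y @ 0.3464
    (2,6) via y @ 1.5011
    (1,6) via x @ 1.6200
    (1,7) via y @ 2.6558  # hit
  → r_4 = 2.6558
beam 5: φ=45°, α=165°
  direction (-0.9659, 0.2588); cell (2,4); t to first gridline: x 0.8386, y 1.1591 (then +1.0353 / +3.8637)
    (1,4) via x @ 0.8386
    (1,5) via y @ 1.1591
    (0,5) via x @ 1.8738  # hit
  → r_5 = 1.8738
beam 6: φ=90°, α=210°
  direction (-0.8660, -0.5000); cell (2,4); t to first gridline: x 0.9353, y 1.4000 (then +1.1547 / +2.0000)
    (1,4) via x @ 0.9353
    (1,3) via y @ 1.4000
    (0,3) via x @ 2.0900  # hit
  → r_6 = 2.0900
beam 7: φ=135°, α=255°
  direction (-0.2588, -0.9659); cell (2,4); t to first gridline: x 3.1296, y 0.7247 (then +3.8637 / +1.0353)
    (2,3) via y @ 0.7247
    (2,2) via y @ 1.7600
    (2,1) via y @ 2.7952  # hit
  → r_7 = 2.7952

ranges = [3.3025, 4.6000, 2.3811, 2.6558, 1.8738, 2.0900, 2.7952]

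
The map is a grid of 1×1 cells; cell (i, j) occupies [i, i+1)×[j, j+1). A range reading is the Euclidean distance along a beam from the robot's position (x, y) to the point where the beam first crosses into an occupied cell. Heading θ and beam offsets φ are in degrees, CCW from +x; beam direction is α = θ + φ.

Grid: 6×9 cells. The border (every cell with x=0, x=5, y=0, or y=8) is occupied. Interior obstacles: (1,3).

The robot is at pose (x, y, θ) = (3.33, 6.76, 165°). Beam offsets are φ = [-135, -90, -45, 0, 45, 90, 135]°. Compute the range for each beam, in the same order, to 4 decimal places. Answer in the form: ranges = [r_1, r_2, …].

ranges = [1.9283, 1.2837, 1.4318, 2.4122, 2.6905, 5.9632, 3.3400]

beam 1: φ=-135°, α=30°
  dir = (cos 30°, sin 30°) = (0.8660, 0.5000); from cell (3,6)
  next x-line at t=0.7736, next y-line at t=0.4800; Δt_x=1.1547, Δt_y=2.0000
    y: enter (3,7) at t=0.4800
    x: enter (4,7) at t=0.7736
    x: enter (5,7) at t=1.9283 ← occupied
  → r_1 = 1.9283
beam 2: φ=-90°, α=75°
  dir = (cos 75°, sin 75°) = (0.2588, 0.9659); from cell (3,6)
  next x-line at t=2.5887, next y-line at t=0.2485; Δt_x=3.8637, Δt_y=1.0353
    y: enter (3,7) at t=0.2485
    y: enter (3,8) at t=1.2837 ← occupied
  → r_2 = 1.2837
beam 3: φ=-45°, α=120°
  dir = (cos 120°, sin 120°) = (-0.5000, 0.8660); from cell (3,6)
  next x-line at t=0.6600, next y-line at t=0.2771; Δt_x=2.0000, Δt_y=1.1547
    y: enter (3,7) at t=0.2771
    x: enter (2,7) at t=0.6600
    y: enter (2,8) at t=1.4318 ← occupied
  → r_3 = 1.4318
beam 4: φ=0°, α=165°
  dir = (cos 165°, sin 165°) = (-0.9659, 0.2588); from cell (3,6)
  next x-line at t=0.3416, next y-line at t=0.9273; Δt_x=1.0353, Δt_y=3.8637
    x: enter (2,6) at t=0.3416
    y: enter (2,7) at t=0.9273
    x: enter (1,7) at t=1.3769
    x: enter (0,7) at t=2.4122 ← occupied
  → r_4 = 2.4122
beam 5: φ=45°, α=210°
  dir = (cos 210°, sin 210°) = (-0.8660, -0.5000); from cell (3,6)
  next x-line at t=0.3811, next y-line at t=1.5200; Δt_x=1.1547, Δt_y=2.0000
    x: enter (2,6) at t=0.3811
    y: enter (2,5) at t=1.5200
    x: enter (1,5) at t=1.5358
    x: enter (0,5) at t=2.6905 ← occupied
  → r_5 = 2.6905
beam 6: φ=90°, α=255°
  dir = (cos 255°, sin 255°) = (-0.2588, -0.9659); from cell (3,6)
  next x-line at t=1.2750, next y-line at t=0.7868; Δt_x=3.8637, Δt_y=1.0353
    y: enter (3,5) at t=0.7868
    x: enter (2,5) at t=1.2750
    y: enter (2,4) at t=1.8221
    y: enter (2,3) at t=2.8574
    y: enter (2,2) at t=3.8926
    y: enter (2,1) at t=4.9279
    x: enter (1,1) at t=5.1387
    y: enter (1,0) at t=5.9632 ← occupied
  → r_6 = 5.9632
beam 7: φ=135°, α=300°
  dir = (cos 300°, sin 300°) = (0.5000, -0.8660); from cell (3,6)
  next x-line at t=1.3400, next y-line at t=0.8776; Δt_x=2.0000, Δt_y=1.1547
    y: enter (3,5) at t=0.8776
    x: enter (4,5) at t=1.3400
    y: enter (4,4) at t=2.0323
    y: enter (4,3) at t=3.1870
    x: enter (5,3) at t=3.3400 ← occupied
  → r_7 = 3.3400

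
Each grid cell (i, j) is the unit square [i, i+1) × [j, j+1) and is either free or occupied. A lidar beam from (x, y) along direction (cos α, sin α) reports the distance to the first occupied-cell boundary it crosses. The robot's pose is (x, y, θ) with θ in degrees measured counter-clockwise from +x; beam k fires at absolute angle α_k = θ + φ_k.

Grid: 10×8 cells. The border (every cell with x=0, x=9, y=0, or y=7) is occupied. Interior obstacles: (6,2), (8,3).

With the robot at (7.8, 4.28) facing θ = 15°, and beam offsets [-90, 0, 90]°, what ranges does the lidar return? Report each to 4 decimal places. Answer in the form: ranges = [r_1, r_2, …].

ranges = [0.7727, 1.2423, 2.8160]

beam 1: φ=-90°, α=285°
  direction (0.2588, -0.9659); cell (7,4); t to first gridline: x 0.7727, y 0.2899 (then +3.8637 / +1.0353)
    (7,3) via y @ 0.2899
    (8,3) via x @ 0.7727  # hit
  → r_1 = 0.7727
beam 2: φ=0°, α=15°
  direction (0.9659, 0.2588); cell (7,4); t to first gridline: x 0.2071, y 2.7819 (then +1.0353 / +3.8637)
    (8,4) via x @ 0.2071
    (9,4) via x @ 1.2423  # hit
  → r_2 = 1.2423
beam 3: φ=90°, α=105°
  direction (-0.2588, 0.9659); cell (7,4); t to first gridline: x 3.0910, y 0.7454 (then +3.8637 / +1.0353)
    (7,5) via y @ 0.7454
    (7,6) via y @ 1.7807
    (7,7) via y @ 2.8160  # hit
  → r_3 = 2.8160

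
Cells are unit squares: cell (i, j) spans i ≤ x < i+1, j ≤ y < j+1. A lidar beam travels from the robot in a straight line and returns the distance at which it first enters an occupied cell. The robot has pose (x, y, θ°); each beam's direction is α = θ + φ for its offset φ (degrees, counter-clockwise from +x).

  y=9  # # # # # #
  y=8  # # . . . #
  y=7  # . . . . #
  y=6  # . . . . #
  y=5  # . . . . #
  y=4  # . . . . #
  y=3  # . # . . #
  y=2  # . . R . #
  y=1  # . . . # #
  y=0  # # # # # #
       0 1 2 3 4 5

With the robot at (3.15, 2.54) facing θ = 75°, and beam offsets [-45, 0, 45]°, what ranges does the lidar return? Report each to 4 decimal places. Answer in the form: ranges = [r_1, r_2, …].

beam 1: φ=-45°, α=30°
  direction (0.8660, 0.5000); cell (3,2); t to first gridline: x 0.9815, y 0.9200 (then +1.1547 / +2.0000)
    (3,3) via y @ 0.9200
    (4,3) via x @ 0.9815
    (5,3) via x @ 2.1362  # hit
  → r_1 = 2.1362
beam 2: φ=0°, α=75°
  direction (0.2588, 0.9659); cell (3,2); t to first gridline: x 3.2841, y 0.4762 (then +3.8637 / +1.0353)
    (3,3) via y @ 0.4762
    (3,4) via y @ 1.5115
    (3,5) via y @ 2.5468
    (4,5) via x @ 3.2841
    (4,6) via y @ 3.5821
    (4,7) via y @ 4.6173
    (4,8) via y @ 5.6526
    (4,9) via y @ 6.6879  # hit
  → r_2 = 6.6879
beam 3: φ=45°, α=120°
  direction (-0.5000, 0.8660); cell (3,2); t to first gridline: x 0.3000, y 0.5312 (then +2.0000 / +1.1547)
    (2,2) via x @ 0.3000
    (2,3) via y @ 0.5312  # hit
  → r_3 = 0.5312

ranges = [2.1362, 6.6879, 0.5312]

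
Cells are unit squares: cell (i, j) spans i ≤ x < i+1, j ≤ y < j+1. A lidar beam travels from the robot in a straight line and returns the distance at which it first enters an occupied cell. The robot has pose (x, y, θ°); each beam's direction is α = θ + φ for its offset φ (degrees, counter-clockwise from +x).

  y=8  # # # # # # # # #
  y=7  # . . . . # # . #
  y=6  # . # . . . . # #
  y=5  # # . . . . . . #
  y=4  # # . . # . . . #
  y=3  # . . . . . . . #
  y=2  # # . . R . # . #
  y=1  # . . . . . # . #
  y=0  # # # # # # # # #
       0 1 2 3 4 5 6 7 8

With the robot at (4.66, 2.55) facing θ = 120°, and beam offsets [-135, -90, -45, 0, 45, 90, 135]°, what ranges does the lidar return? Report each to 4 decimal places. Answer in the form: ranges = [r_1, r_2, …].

ranges = [1.3873, 3.8567, 4.6070, 3.9837, 3.7891, 3.1000, 1.6047]

beam 1: φ=-135°, α=345°
  d=(0.9659,-0.2588)  start (4,2)  tX=0.3520 tY=2.1250  stride 1/|dx|=1.0353 1/|dy|=3.8637
    cross x-line → (5,2), t=0.3520
    cross x-line → (6,2), t=1.3873 (wall)
  → r_1 = 1.3873
beam 2: φ=-90°, α=30°
  d=(0.8660,0.5000)  start (4,2)  tX=0.3926 tY=0.9000  stride 1/|dx|=1.1547 1/|dy|=2.0000
    cross x-line → (5,2), t=0.3926
    cross y-line → (5,3), t=0.9000
    cross x-line → (6,3), t=1.5473
    cross x-line → (7,3), t=2.7020
    cross y-line → (7,4), t=2.9000
    cross x-line → (8,4), t=3.8567 (wall)
  → r_2 = 3.8567
beam 3: φ=-45°, α=75°
  d=(0.2588,0.9659)  start (4,2)  tX=1.3137 tY=0.4659  stride 1/|dx|=3.8637 1/|dy|=1.0353
    cross y-line → (4,3), t=0.4659
    cross x-line → (5,3), t=1.3137
    cross y-line → (5,4), t=1.5012
    cross y-line → (5,5), t=2.5364
    cross y-line → (5,6), t=3.5717
    cross y-line → (5,7), t=4.6070 (wall)
  → r_3 = 4.6070
beam 4: φ=0°, α=120°
  d=(-0.5000,0.8660)  start (4,2)  tX=1.3200 tY=0.5196  stride 1/|dx|=2.0000 1/|dy|=1.1547
    cross y-line → (4,3), t=0.5196
    cross x-line → (3,3), t=1.3200
    cross y-line → (3,4), t=1.6743
    cross y-line → (3,5), t=2.8290
    cross x-line → (2,5), t=3.3200
    cross y-line → (2,6), t=3.9837 (wall)
  → r_4 = 3.9837
beam 5: φ=45°, α=165°
  d=(-0.9659,0.2588)  start (4,2)  tX=0.6833 tY=1.7387  stride 1/|dx|=1.0353 1/|dy|=3.8637
    cross x-line → (3,2), t=0.6833
    cross x-line → (2,2), t=1.7186
    cross y-line → (2,3), t=1.7387
    cross x-line → (1,3), t=2.7538
    cross x-line → (0,3), t=3.7891 (wall)
  → r_5 = 3.7891
beam 6: φ=90°, α=210°
  d=(-0.8660,-0.5000)  start (4,2)  tX=0.7621 tY=1.1000  stride 1/|dx|=1.1547 1/|dy|=2.0000
    cross x-line → (3,2), t=0.7621
    cross y-line → (3,1), t=1.1000
    cross x-line → (2,1), t=1.9168
    cross x-line → (1,1), t=3.0715
    cross y-line → (1,0), t=3.1000 (wall)
  → r_6 = 3.1000
beam 7: φ=135°, α=255°
  d=(-0.2588,-0.9659)  start (4,2)  tX=2.5500 tY=0.5694  stride 1/|dx|=3.8637 1/|dy|=1.0353
    cross y-line → (4,1), t=0.5694
    cross y-line → (4,0), t=1.6047 (wall)
  → r_7 = 1.6047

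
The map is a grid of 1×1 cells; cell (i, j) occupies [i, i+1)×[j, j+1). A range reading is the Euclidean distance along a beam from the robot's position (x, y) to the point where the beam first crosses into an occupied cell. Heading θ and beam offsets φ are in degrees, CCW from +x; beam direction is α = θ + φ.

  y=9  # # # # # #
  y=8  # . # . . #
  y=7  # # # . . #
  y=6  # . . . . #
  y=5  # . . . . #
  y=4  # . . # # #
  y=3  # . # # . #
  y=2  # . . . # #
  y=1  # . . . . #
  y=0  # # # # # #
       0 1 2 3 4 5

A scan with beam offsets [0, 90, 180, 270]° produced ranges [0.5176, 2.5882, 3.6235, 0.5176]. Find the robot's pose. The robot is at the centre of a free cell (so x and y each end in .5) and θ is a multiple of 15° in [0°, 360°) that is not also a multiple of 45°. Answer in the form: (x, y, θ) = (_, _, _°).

The pose lattice has 24·16 = 384 candidates. Test each by forward raycasting.
  (1.5, 2.5, 120°): beam 1 = 1.0000 ≠ 0.5176 ✗
  (3.5, 8.5, 15°): beam 1 = 1.5529 ≠ 0.5176 ✗
  (1.5, 1.5, 345°): beam 1 = 1.9319 ≠ 0.5176 ✗
  (1.5, 5.5, 285°): beam 1 = 1.9319 ≠ 0.5176 ✗
  …
  (1.5, 6.5, 195°): r_1=0.5176, r_2=2.5882, r_3=3.6235, r_4=0.5176 — all match ✓
No second candidate reproduces the full scan.

(x, y, θ) = (1.5, 6.5, 195°)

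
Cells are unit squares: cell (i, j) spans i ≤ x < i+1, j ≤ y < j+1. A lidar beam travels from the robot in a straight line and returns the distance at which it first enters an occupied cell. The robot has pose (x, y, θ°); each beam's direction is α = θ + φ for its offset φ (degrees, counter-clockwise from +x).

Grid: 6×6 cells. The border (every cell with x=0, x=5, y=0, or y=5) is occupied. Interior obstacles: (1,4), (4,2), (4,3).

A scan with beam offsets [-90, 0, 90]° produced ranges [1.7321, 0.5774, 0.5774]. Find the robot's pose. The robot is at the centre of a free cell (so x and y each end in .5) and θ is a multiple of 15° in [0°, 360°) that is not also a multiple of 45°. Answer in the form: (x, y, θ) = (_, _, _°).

The pose lattice has 13·16 = 208 candidates. Test each by forward raycasting.
  (3.5, 3.5, 195°): beam 1 = 1.5529 ≠ 1.7321 ✗
  (3.5, 4.5, 330°): beam 1 = 4.0415 ≠ 1.7321 ✗
  (3.5, 1.5, 60°): beam 1 = 1.0000 ≠ 1.7321 ✗
  (4.5, 4.5, 165°): beam 1 = 0.5176 ≠ 1.7321 ✗
  …
  (2.5, 4.5, 60°): r_1=1.7321, r_2=0.5774, r_3=0.5774 — all match ✓
Only this pose fits every beam.

(x, y, θ) = (2.5, 4.5, 60°)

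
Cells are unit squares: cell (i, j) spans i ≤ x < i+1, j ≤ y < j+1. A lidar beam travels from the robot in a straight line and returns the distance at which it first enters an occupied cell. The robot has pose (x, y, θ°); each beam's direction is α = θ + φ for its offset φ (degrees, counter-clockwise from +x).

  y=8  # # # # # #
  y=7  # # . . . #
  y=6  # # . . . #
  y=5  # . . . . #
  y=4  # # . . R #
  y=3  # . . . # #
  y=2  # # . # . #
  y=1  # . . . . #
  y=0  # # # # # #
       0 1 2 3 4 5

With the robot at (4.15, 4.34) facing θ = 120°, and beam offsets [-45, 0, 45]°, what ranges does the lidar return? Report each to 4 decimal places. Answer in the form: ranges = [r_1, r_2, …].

ranges = [3.2841, 4.2262, 2.2258]

beam 1: φ=-45°, α=75°
  d=(0.2588,0.9659)  start (4,4)  tX=3.2841 tY=0.6833  stride 1/|dx|=3.8637 1/|dy|=1.0353
    cross y-line → (4,5), t=0.6833
    cross y-line → (4,6), t=1.7186
    cross y-line → (4,7), t=2.7538
    cross x-line → (5,7), t=3.2841 (wall)
  → r_1 = 3.2841
beam 2: φ=0°, α=120°
  d=(-0.5000,0.8660)  start (4,4)  tX=0.3000 tY=0.7621  stride 1/|dx|=2.0000 1/|dy|=1.1547
    cross x-line → (3,4), t=0.3000
    cross y-line → (3,5), t=0.7621
    cross y-line → (3,6), t=1.9168
    cross x-line → (2,6), t=2.3000
    cross y-line → (2,7), t=3.0715
    cross y-line → (2,8), t=4.2262 (wall)
  → r_2 = 4.2262
beam 3: φ=45°, α=165°
  d=(-0.9659,0.2588)  start (4,4)  tX=0.1553 tY=2.5500  stride 1/|dx|=1.0353 1/|dy|=3.8637
    cross x-line → (3,4), t=0.1553
    cross x-line → (2,4), t=1.1906
    cross x-line → (1,4), t=2.2258 (wall)
  → r_3 = 2.2258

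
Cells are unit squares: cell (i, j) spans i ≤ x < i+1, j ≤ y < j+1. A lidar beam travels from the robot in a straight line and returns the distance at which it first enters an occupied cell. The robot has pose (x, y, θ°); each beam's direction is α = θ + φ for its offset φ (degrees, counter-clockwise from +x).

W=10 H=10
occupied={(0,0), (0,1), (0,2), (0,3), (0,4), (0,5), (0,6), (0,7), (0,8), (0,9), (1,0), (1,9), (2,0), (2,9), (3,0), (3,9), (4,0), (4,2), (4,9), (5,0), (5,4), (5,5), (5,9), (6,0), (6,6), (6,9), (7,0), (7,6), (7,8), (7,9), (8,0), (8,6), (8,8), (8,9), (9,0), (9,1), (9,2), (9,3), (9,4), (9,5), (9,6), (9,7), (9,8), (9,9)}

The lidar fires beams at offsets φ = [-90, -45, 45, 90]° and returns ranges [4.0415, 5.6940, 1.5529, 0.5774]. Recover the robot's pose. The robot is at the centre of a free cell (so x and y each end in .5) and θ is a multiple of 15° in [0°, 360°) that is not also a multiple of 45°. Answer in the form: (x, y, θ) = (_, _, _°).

(x, y, θ) = (1.5, 7.5, 60°)

Candidates: 56 free-cell centres × 16 headings = 896 poses. Raycast each; keep the one whose scan matches to 4 dp.
  (2.5, 5.5, 150°): beam 2 = 3.6235 ≠ 5.6940 ✗
  (1.5, 7.5, 75°): beam 1 = 4.6587 ≠ 4.0415 ✗
  (3.5, 7.5, 105°): beam 1 = 3.6235 ≠ 4.0415 ✗
  (3.5, 7.5, 345°): beam 1 = 6.7293 ≠ 4.0415 ✗
  …
  (1.5, 7.5, 60°): r_1=4.0415, r_2=5.6940, r_3=1.5529, r_4=0.5774 — all match ✓
Only this pose fits every beam.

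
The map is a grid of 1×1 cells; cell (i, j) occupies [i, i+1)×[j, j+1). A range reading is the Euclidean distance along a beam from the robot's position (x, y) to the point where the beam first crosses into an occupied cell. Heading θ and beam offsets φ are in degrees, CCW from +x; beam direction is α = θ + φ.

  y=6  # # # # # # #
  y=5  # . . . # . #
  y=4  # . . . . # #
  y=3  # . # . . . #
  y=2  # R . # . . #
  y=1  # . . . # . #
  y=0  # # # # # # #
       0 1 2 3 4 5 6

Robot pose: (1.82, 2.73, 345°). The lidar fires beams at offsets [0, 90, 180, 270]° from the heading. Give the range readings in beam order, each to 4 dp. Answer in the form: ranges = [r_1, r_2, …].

ranges = [1.2216, 0.6955, 0.8489, 1.7910]

beam 1: φ=0°, α=345°
  d=(0.9659,-0.2588)  start (1,2)  tX=0.1863 tY=2.8205  stride 1/|dx|=1.0353 1/|dy|=3.8637
    cross x-line → (2,2), t=0.1863
    cross x-line → (3,2), t=1.2216 (wall)
  → r_1 = 1.2216
beam 2: φ=90°, α=75°
  d=(0.2588,0.9659)  start (1,2)  tX=0.6955 tY=0.2795  stride 1/|dx|=3.8637 1/|dy|=1.0353
    cross y-line → (1,3), t=0.2795
    cross x-line → (2,3), t=0.6955 (wall)
  → r_2 = 0.6955
beam 3: φ=180°, α=165°
  d=(-0.9659,0.2588)  start (1,2)  tX=0.8489 tY=1.0432  stride 1/|dx|=1.0353 1/|dy|=3.8637
    cross x-line → (0,2), t=0.8489 (wall)
  → r_3 = 0.8489
beam 4: φ=270°, α=255°
  d=(-0.2588,-0.9659)  start (1,2)  tX=3.1682 tY=0.7558  stride 1/|dx|=3.8637 1/|dy|=1.0353
    cross y-line → (1,1), t=0.7558
    cross y-line → (1,0), t=1.7910 (wall)
  → r_4 = 1.7910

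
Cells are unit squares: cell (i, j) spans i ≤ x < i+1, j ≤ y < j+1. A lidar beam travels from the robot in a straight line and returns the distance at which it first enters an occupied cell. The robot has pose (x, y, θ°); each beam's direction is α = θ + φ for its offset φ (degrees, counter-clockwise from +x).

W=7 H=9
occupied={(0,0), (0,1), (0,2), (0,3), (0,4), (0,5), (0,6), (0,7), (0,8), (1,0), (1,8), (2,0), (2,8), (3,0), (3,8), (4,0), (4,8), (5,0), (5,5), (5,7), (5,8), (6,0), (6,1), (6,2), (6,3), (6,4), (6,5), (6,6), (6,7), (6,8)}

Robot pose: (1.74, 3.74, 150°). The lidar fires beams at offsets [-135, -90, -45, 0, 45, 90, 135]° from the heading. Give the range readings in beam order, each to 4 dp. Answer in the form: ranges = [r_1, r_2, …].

ranges = [4.4103, 4.9190, 2.8591, 0.8545, 0.7661, 1.4800, 2.8367]

beam 1: φ=-135°, α=15°
  direction (0.9659, 0.2588); cell (1,3); t to first gridline: x 0.2692, y 1.0046 (then +1.0353 / +3.8637)
    (2,3) via x @ 0.2692
    (2,4) via y @ 1.0046
    (3,4) via x @ 1.3044
    (4,4) via x @ 2.3397
    (5,4) via x @ 3.3750
    (6,4) via x @ 4.4103  # hit
  → r_1 = 4.4103
beam 2: φ=-90°, α=60°
  direction (0.5000, 0.8660); cell (1,3); t to first gridline: x 0.5200, y 0.3002 (then +2.0000 / +1.1547)
    (1,4) via y @ 0.3002
    (2,4) via x @ 0.5200
    (2,5) via y @ 1.4549
    (3,5) via x @ 2.5200
    (3,6) via y @ 2.6096
    (3,7) via y @ 3.7643
    (4,7) via x @ 4.5200
    (4,8) via y @ 4.9190  # hit
  → r_2 = 4.9190
beam 3: φ=-45°, α=105°
  direction (-0.2588, 0.9659); cell (1,3); t to first gridline: x 2.8591, y 0.2692 (then +3.8637 / +1.0353)
    (1,4) via y @ 0.2692
    (1,5) via y @ 1.3044
    (1,6) via y @ 2.3397
    (0,6) via x @ 2.8591  # hit
  → r_3 = 2.8591
beam 4: φ=0°, α=150°
  direction (-0.8660, 0.5000); cell (1,3); t to first gridline: x 0.8545, y 0.5200 (then +1.1547 / +2.0000)
    (1,4) via y @ 0.5200
    (0,4) via x @ 0.8545  # hit
  → r_4 = 0.8545
beam 5: φ=45°, α=195°
  direction (-0.9659, -0.2588); cell (1,3); t to first gridline: x 0.7661, y 2.8591 (then +1.0353 / +3.8637)
    (0,3) via x @ 0.7661  # hit
  → r_5 = 0.7661
beam 6: φ=90°, α=240°
  direction (-0.5000, -0.8660); cell (1,3); t to first gridline: x 1.4800, y 0.8545 (then +2.0000 / +1.1547)
    (1,2) via y @ 0.8545
    (0,2) via x @ 1.4800  # hit
  → r_6 = 1.4800
beam 7: φ=135°, α=285°
  direction (0.2588, -0.9659); cell (1,3); t to first gridline: x 1.0046, y 0.7661 (then +3.8637 / +1.0353)
    (1,2) via y @ 0.7661
    (2,2) via x @ 1.0046
    (2,1) via y @ 1.8014
    (2,0) via y @ 2.8367  # hit
  → r_7 = 2.8367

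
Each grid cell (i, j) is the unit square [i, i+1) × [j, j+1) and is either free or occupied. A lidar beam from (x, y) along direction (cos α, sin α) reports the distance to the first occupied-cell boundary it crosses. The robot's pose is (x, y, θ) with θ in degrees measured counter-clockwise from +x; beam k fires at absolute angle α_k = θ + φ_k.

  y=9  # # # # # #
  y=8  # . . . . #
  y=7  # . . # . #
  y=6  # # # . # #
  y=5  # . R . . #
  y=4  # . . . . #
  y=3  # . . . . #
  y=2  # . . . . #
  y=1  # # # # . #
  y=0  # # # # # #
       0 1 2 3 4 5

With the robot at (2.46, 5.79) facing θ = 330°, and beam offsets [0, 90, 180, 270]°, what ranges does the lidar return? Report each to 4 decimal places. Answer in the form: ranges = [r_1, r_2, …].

ranges = [2.9329, 0.2425, 0.4200, 2.9200]

beam 1: φ=0°, α=330°
  d=(0.8660,-0.5000)  start (2,5)  tX=0.6235 tY=1.5800  stride 1/|dx|=1.1547 1/|dy|=2.0000
    cross x-line → (3,5), t=0.6235
    cross y-line → (3,4), t=1.5800
    cross x-line → (4,4), t=1.7782
    cross x-line → (5,4), t=2.9329 (wall)
  → r_1 = 2.9329
beam 2: φ=90°, α=60°
  d=(0.5000,0.8660)  start (2,5)  tX=1.0800 tY=0.2425  stride 1/|dx|=2.0000 1/|dy|=1.1547
    cross y-line → (2,6), t=0.2425 (wall)
  → r_2 = 0.2425
beam 3: φ=180°, α=150°
  d=(-0.8660,0.5000)  start (2,5)  tX=0.5312 tY=0.4200  stride 1/|dx|=1.1547 1/|dy|=2.0000
    cross y-line → (2,6), t=0.4200 (wall)
  → r_3 = 0.4200
beam 4: φ=270°, α=240°
  d=(-0.5000,-0.8660)  start (2,5)  tX=0.9200 tY=0.9122  stride 1/|dx|=2.0000 1/|dy|=1.1547
    cross y-line → (2,4), t=0.9122
    cross x-line → (1,4), t=0.9200
    cross y-line → (1,3), t=2.0669
    cross x-line → (0,3), t=2.9200 (wall)
  → r_4 = 2.9200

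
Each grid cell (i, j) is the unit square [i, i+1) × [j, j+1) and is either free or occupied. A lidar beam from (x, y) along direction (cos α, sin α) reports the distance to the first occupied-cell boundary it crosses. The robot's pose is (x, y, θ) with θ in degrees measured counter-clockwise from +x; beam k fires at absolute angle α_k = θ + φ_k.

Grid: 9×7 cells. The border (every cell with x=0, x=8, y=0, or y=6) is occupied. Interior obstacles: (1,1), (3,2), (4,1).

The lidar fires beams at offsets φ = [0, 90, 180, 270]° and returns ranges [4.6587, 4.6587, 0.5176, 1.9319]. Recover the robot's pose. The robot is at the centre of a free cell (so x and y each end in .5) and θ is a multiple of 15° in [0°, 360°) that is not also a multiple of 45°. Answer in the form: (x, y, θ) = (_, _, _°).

Candidates: 32 free-cell centres × 16 headings = 512 poses. Raycast each; keep the one whose scan matches to 4 dp.
  (7.5, 2.5, 345°): beam 1 = 0.5176 ≠ 4.6587 ✗
  (3.5, 5.5, 30°): beam 1 = 1.0000 ≠ 4.6587 ✗
  (5.5, 5.5, 255°): beam 1 = 3.6235 ≠ 4.6587 ✗
  (7.5, 3.5, 195°): beam 1 = 3.6235 ≠ 4.6587 ✗
  …
  (3.5, 5.5, 255°): r_1=4.6587, r_2=4.6587, r_3=0.5176, r_4=1.9319 — all match ✓
Unique over the lattice → pose = (3.5, 5.5, 255°).

(x, y, θ) = (3.5, 5.5, 255°)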